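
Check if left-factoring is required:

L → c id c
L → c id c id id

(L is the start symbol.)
Left-factoring is needed when two productions for the same non-terminal
share a common prefix on the right-hand side.

Productions for L:
  L → c id c
  L → c id c id id

Found common prefix 'c id c' in productions for L

Answer: Yes, L has productions with common prefix 'c id c'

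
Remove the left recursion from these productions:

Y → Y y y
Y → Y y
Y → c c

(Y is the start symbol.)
Y is directly left-recursive. The standard transformation for
  A → A α₁ | ... | A α_m | β₁ | ... | β_n
is
  A  → β₁ A' | ... | β_n A'
  A' → α₁ A' | ... | α_m A' | ε

Y → c c becomes Y → c c Y'
Y → Y y y becomes Y' → y y Y'
Y → Y y becomes Y' → y Y'
Add Y' → ε

Resulting grammar:
Y → c c Y'
Y' → y y Y'
Y' → y Y'
Y' → ε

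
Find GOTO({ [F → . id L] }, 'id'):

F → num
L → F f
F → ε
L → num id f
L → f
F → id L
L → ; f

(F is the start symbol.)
{ [F → . id L], [F → . num], [F → .], [F → id . L], [L → . ; f], [L → . F f], [L → . f], [L → . num id f] }

GOTO(I, 'id') = CLOSURE({ [A → αX.β] : [A → α.Xβ] ∈ I, X = 'id' })

Items with dot before 'id', with the dot advanced:
  [F → . id L] → [F → id . L]
Closure of the advanced items:
  [F → id . L] has the dot before L: add [L → . F f], [L → . num id f], [L → . f], [L → . ; f]
  [L → . F f] has the dot before F: add [F → . num], [F → .], [F → . id L]

GOTO = { [F → . id L], [F → . num], [F → .], [F → id . L], [L → . ; f], [L → . F f], [L → . f], [L → . num id f] }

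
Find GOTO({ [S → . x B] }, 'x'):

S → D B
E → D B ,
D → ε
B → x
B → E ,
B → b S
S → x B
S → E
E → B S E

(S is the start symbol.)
{ [B → . E ,], [B → . b S], [B → . x], [D → .], [E → . B S E], [E → . D B ,], [S → x . B] }

GOTO(I, 'x') = CLOSURE({ [A → αX.β] : [A → α.Xβ] ∈ I, X = 'x' })

Items with dot before 'x', with the dot advanced:
  [S → . x B] → [S → x . B]
Closure of the advanced items:
  [S → x . B] has the dot before B: add [B → . x], [B → . E ,], [B → . b S]
  [B → . E ,] has the dot before E: add [E → . D B ,], [E → . B S E]
  [E → . D B ,] has the dot before D: add [D → .]

GOTO = { [B → . E ,], [B → . b S], [B → . x], [D → .], [E → . B S E], [E → . D B ,], [S → x . B] }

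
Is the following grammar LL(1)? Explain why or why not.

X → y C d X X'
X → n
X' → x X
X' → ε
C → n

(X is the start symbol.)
A grammar is LL(1) if for each non-terminal N with multiple productions, the predict sets of those productions are pairwise disjoint, where PREDICT(N → α) = (FIRST(α) \ {ε}) ∪ (FOLLOW(N) if α ⇒* ε).

Relevant sets:
  FOLLOW(X') = { $, 'x' }

For X:
  PREDICT(X → y C d X X') = { 'y' }
  PREDICT(X → n) = { 'n' }
For X':
  PREDICT(X' → x X) = { 'x' }
  PREDICT(X' → ε) = { $, 'x' }
C has a single production, so nothing to check there.

Conflict found: Predict set conflict for X': { 'x' }
The grammar is NOT LL(1).

Answer: No. Predict set conflict for X': { 'x' }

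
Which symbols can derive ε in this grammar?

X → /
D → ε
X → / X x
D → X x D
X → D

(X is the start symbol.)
{ 'D', 'X' }

A non-terminal is nullable if it can derive ε (the empty string): either it has an ε-production, or it has a production whose right-hand side consists entirely of nullable non-terminals.

ε-productions: D → ε
So D is immediately nullable.
X → D: every symbol on the right is nullable, so X is nullable too.
Every non-terminal is now nullable.
Nullable = { 'D', 'X' }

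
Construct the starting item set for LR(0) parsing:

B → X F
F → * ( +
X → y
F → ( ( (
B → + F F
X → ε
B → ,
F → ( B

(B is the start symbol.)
First, augment the grammar with B' → B
I₀ = CLOSURE({ [B' → . B] }):
  [B' → . B] has the dot before B: add [B → . X F], [B → . + F F], [B → . ,]
  [B → . X F] has the dot before X: add [X → . y], [X → .]
No further items can be added.

I₀ = { [B → . + F F], [B → . ,], [B → . X F], [B' → . B], [X → . y], [X → .] }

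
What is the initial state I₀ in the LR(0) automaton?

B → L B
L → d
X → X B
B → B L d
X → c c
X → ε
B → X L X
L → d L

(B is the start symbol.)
First, augment the grammar with B' → B
I₀ = CLOSURE({ [B' → . B] }):
  [B' → . B] has the dot before B: add [B → . L B], [B → . B L d], [B → . X L X]
  [B → . L B] has the dot before L: add [L → . d], [L → . d L]
  [B → . X L X] has the dot before X: add [X → . X B], [X → . c c], [X → .]
No further items can be added.

I₀ = { [B → . B L d], [B → . L B], [B → . X L X], [B' → . B], [L → . d L], [L → . d], [X → . X B], [X → . c c], [X → .] }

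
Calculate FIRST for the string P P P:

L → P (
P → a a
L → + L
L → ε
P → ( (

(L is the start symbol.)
FIRST sets of the non-terminals involved (from the grammar, by fixed-point iteration):
  FIRST(P) = { '(', 'a' }

To compute FIRST(P P P), process the symbols left to right:
Symbol P is a non-terminal. Add FIRST(P) \ {ε} = { '(', 'a' }
P is not nullable (ε ∉ FIRST(P)), so stop here.
FIRST(P P P) = { '(', 'a' }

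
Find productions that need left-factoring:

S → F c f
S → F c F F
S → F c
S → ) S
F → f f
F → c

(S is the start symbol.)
Yes, S has productions with common prefix 'F c'

Left-factoring is needed when two productions for the same non-terminal
share a common prefix on the right-hand side.

Productions for S:
  S → F c f
  S → F c F F
  S → F c
  S → ) S
Productions for F:
  F → f f
  F → c

Found common prefix 'F c' in productions for S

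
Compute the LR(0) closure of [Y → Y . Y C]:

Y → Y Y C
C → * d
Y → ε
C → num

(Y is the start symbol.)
{ [Y → . Y Y C], [Y → .], [Y → Y . Y C] }

Start with: [Y → Y . Y C]
  [Y → Y . Y C] has the dot before Y: add [Y → . Y Y C], [Y → .]
No further items can be added.

CLOSURE = { [Y → . Y Y C], [Y → .], [Y → Y . Y C] }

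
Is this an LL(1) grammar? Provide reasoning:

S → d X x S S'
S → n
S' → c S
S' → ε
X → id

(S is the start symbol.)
Relevant sets:
  FOLLOW(S') = { $, 'c' }

For S:
  PREDICT(S → d X x S S') = { 'd' }
  PREDICT(S → n) = { 'n' }
For S':
  PREDICT(S' → c S) = { 'c' }
  PREDICT(S' → ε) = { $, 'c' }
X has a single production, so nothing to check there.

Conflict found: Predict set conflict for S': { 'c' }
The grammar is NOT LL(1).

Answer: No. Predict set conflict for S': { 'c' }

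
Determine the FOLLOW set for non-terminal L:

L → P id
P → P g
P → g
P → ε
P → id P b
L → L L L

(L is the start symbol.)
{ $, 'g', 'id' }

L is the start symbol, so $ ∈ FOLLOW(L).
In L → L L L: L is followed by L L, add FIRST(L L) \ {ε} = { 'g', 'id' }
In L → L L L: L is followed by L, add FIRST(L) \ {ε} = { 'g', 'id' }
In L → L L L: L is at the end; this adds FOLLOW(L) to itself — nothing new

Taking the union: FOLLOW(L) = { $, 'g', 'id' }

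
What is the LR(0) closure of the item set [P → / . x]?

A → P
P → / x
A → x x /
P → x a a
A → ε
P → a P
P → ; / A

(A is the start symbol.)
{ [P → / . x] }

Start with: [P → / . x]
The dot precedes the terminal x, so nothing is added.

CLOSURE = { [P → / . x] }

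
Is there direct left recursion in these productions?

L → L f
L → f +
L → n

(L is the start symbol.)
L → L f: LEFT RECURSIVE (starts with L)
L → f +: starts with f
L → n: starts with n

The grammar has direct left recursion on: L.

Answer: Yes, L is left-recursive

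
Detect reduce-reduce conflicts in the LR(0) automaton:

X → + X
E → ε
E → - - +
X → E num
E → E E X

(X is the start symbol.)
A reduce-reduce conflict occurs when an LR(0) state has two complete items [A → α .] and [B → β .] — both call for a reduction, and with no lookahead the parser cannot choose between them.

Augment with X' → X and build the canonical LR(0) collection (I0 = CLOSURE({[X' → . X]}), then GOTO on every symbol after a dot until no new states appear). It has 12 states:
  I0: { [E → . - - +], [E → . E E X], [E → .], [X → . + X], [X → . E num], [X' → . X] }  — shift, reduce
  I1: { [E → . - - +], [E → . E E X], [E → .], [X → + . X], [X → . + X], [X → . E num] }  — shift, reduce
  I2: { [E → - . - +] }  — shift
  I3: { [E → . - - +], [E → . E E X], [E → .], [E → E . E X], [X → E . num] }  — shift, reduce
  I4: { [X' → X .] }  — accept
  I5: { [E → . - - +], [E → . E E X], [E → .], [E → E . E X], [E → E E . X], [X → . + X], [X → . E num] }  — shift, reduce
  I6: { [X → E num .] }  — reduce
  I7: { [E → . - - +], [E → . E E X], [E → .], [E → E . E X], [E → E E . X], [X → . + X], [X → . E num], [X → E . num] }  — shift, reduce
  I8: { [E → E E X .] }  — reduce
  I9: { [E → - - . +] }  — shift
  I10: { [E → - - + .] }  — reduce
  I11: { [X → + X .] }  — reduce

No state contains more than one complete item.

Answer: No reduce-reduce conflicts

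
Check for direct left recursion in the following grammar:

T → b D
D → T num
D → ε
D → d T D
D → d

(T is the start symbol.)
No direct left recursion

T → b D: starts with b
D → T num: starts with T
D → ε: starts with ε
D → d T D: starts with d
D → d: starts with d

No direct left recursion found.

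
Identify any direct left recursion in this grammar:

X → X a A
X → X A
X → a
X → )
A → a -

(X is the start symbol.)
Direct left recursion occurs when N → N α for some non-terminal N (the right-hand side begins with the left-hand side itself).

X → X a A: LEFT RECURSIVE (starts with X)
X → X A: LEFT RECURSIVE (starts with X)
X → a: starts with a
X → ): starts with ')'
A → a -: starts with a

The grammar has direct left recursion on: X.

Answer: Yes, X is left-recursive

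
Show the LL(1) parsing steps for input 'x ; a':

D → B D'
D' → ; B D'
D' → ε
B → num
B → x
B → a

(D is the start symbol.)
Stack is shown with the top on the left.

Stack     Input    Action
-------------------------
D $       x ; a $  output D → B D'
B D' $    x ; a $  output B → x
x D' $    x ; a $  match 'x'
D' $      ; a $    output D' → ; B D'
; B D' $  ; a $    match ';'
B D' $    a $      output B → a
a D' $    a $      match 'a'
D' $      $        output D' → ε
$         $        accept

The string is accepted.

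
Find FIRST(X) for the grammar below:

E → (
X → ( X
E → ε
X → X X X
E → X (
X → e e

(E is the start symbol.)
{ '(', 'e' }

To compute FIRST(X), examine every production with X on the left-hand side, reading each right-hand side left to right until a non-nullable symbol is reached.

From X → ( X:
  - '(' is a terminal: add '(' and stop
From X → X X X:
  - X is the symbol being defined: contributes nothing new
    X is not nullable, so stop
From X → e e:
  - e is a terminal: add 'e' and stop

Collecting: FIRST(X) = { '(', 'e' }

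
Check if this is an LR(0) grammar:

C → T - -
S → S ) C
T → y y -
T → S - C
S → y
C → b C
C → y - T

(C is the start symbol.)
A grammar is LR(0) if no state in the canonical LR(0) collection has:
  - both a shift item (dot before a terminal) and a complete item (shift-reduce conflict), or
  - two or more complete items (reduce-reduce conflict; the accept item [C' → C .] counts as a complete item here).

Augment with C' → C and build the canonical LR(0) collection (I0 = CLOSURE({[C' → . C]}), then GOTO on every symbol after a dot until no new states appear). It has 18 states:
  I0: { [C → . T - -], [C → . b C], [C → . y - T], [C' → . C], [S → . S ) C], [S → . y], [T → . S - C], [T → . y y -] }  — shift
  I1: { [C' → C .] }  — accept
  I2: { [S → S . ) C], [T → S . - C] }  — shift
  I3: { [C → T . - -] }  — shift
  I4: { [C → . T - -], [C → . b C], [C → . y - T], [C → b . C], [S → . S ) C], [S → . y], [T → . S - C], [T → . y y -] }  — shift
  I5: { [C → y . - T], [S → y .], [T → y . y -] }  — shift, reduce
  I6: { [C → y - . T], [S → . S ) C], [S → . y], [T → . S - C], [T → . y y -] }  — shift
  I7: { [T → y y . -] }  — shift
  I8: { [T → y y - .] }  — reduce
  I9: { [C → y - T .] }  — reduce
  I10: { [S → y .], [T → y . y -] }  — shift, reduce
  I11: { [C → b C .] }  — reduce
  I12: { [C → T - . -] }  — shift
  I13: { [C → T - - .] }  — reduce
  I14: { [C → . T - -], [C → . b C], [C → . y - T], [S → . S ) C], [S → . y], [S → S ) . C], [T → . S - C], [T → . y y -] }  — shift
  I15: { [C → . T - -], [C → . b C], [C → . y - T], [S → . S ) C], [S → . y], [T → . S - C], [T → . y y -], [T → S - . C] }  — shift
  I16: { [T → S - C .] }  — reduce
  I17: { [S → S ) C .] }  — reduce

Conflict in state I5:
  Shift-reduce conflict between [S → y .] and [C → y . - T]
So the grammar is NOT LR(0).

Answer: No. Shift-reduce conflict between [S → y .] and [C → y . - T]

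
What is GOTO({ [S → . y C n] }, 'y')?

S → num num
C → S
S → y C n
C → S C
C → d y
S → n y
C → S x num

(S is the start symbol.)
{ [C → . S C], [C → . S x num], [C → . S], [C → . d y], [S → . n y], [S → . num num], [S → . y C n], [S → y . C n] }

GOTO(I, 'y') = CLOSURE({ [A → αX.β] : [A → α.Xβ] ∈ I, X = 'y' })

Items with dot before 'y', with the dot advanced:
  [S → . y C n] → [S → y . C n]
Closure of the advanced items:
  [S → y . C n] has the dot before C: add [C → . S], [C → . S C], [C → . d y], [C → . S x num]
  [C → . S] has the dot before S: add [S → . num num], [S → . y C n], [S → . n y]

GOTO = { [C → . S C], [C → . S x num], [C → . S], [C → . d y], [S → . n y], [S → . num num], [S → . y C n], [S → y . C n] }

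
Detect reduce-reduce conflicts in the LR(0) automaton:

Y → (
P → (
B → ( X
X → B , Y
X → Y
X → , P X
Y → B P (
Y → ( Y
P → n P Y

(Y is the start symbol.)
Yes — I13: [X → Y .] vs [Y → ( Y .]

Augment with Y' → Y and build the canonical LR(0) collection (I0 = CLOSURE({[Y' → . Y]}), then GOTO on every symbol after a dot until no new states appear). It has 19 states:
  I0: { [B → . ( X], [Y → . ( Y], [Y → . (], [Y → . B P (], [Y' → . Y] }  — shift
  I1: { [B → ( . X], [B → . ( X], [X → . , P X], [X → . B , Y], [X → . Y], [Y → ( . Y], [Y → ( .], [Y → . ( Y], [Y → . (], [Y → . B P (] }  — shift, reduce
  I2: { [P → . (], [P → . n P Y], [Y → B . P (] }  — shift
  I3: { [Y' → Y .] }  — accept
  I4: { [P → ( .] }  — reduce
  I5: { [Y → B P . (] }  — shift
  I6: { [P → . (], [P → . n P Y], [P → n . P Y] }  — shift
  I7: { [B → . ( X], [P → n P . Y], [Y → . ( Y], [Y → . (], [Y → . B P (] }  — shift
  I8: { [P → n P Y .] }  — reduce
  I9: { [Y → B P ( .] }  — reduce
  I10: { [P → . (], [P → . n P Y], [X → , . P X] }  — shift
  I11: { [P → . (], [P → . n P Y], [X → B . , Y], [Y → B . P (] }  — shift
  I12: { [B → ( X .] }  — reduce
  I13: { [X → Y .], [Y → ( Y .] }  — 2 reduces
  I14: { [B → . ( X], [X → B , . Y], [Y → . ( Y], [Y → . (], [Y → . B P (] }  — shift
  I15: { [X → B , Y .] }  — reduce
  I16: { [B → . ( X], [X → , P . X], [X → . , P X], [X → . B , Y], [X → . Y], [Y → . ( Y], [Y → . (], [Y → . B P (] }  — shift
  I17: { [X → , P X .] }  — reduce
  I18: { [X → Y .] }  — reduce

I13 contains complete items [X → Y .], [Y → ( Y .] — reduce-reduce conflict.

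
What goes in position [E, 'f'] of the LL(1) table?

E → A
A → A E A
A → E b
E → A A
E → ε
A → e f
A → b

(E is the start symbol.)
Empty (error entry)

To find M[E, 'f'], we find productions for E where 'f' is in the predict set (PREDICT(N → α) = (FIRST(α) \ {ε}) ∪ (FOLLOW(N) if α ⇒* ε)).

Relevant sets:
  FIRST(A) = { 'b', 'e' }
  FOLLOW(E) = { $, 'b', 'e' }

E → A: PREDICT = { 'b', 'e' }
E → A A: PREDICT = { 'b', 'e' }
E → ε: PREDICT = { $, 'b', 'e' }

M[E, 'f'] is empty (no production applies)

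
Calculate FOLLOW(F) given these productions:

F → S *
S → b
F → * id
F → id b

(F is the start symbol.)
{ $ }

To compute FOLLOW(F), find every occurrence of F on a right-hand side N → α F β: add FIRST(β) \ {ε}, and if β is empty or nullable also add FOLLOW(N). Iterate to a fixed point.

F is the start symbol, so $ ∈ FOLLOW(F).
F does not occur on any right-hand side.

Taking the union: FOLLOW(F) = { $ }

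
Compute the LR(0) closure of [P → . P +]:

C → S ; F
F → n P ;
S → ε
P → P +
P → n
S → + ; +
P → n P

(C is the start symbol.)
To compute CLOSURE, for each item [A → α.Bβ] where B is a non-terminal, add [B → .γ] for all productions B → γ; repeat for the newly added items until nothing changes.

Start with: [P → . P +]
  [P → . P +] has the dot before P: add [P → . n], [P → . n P]
No further items can be added.

CLOSURE = { [P → . P +], [P → . n P], [P → . n] }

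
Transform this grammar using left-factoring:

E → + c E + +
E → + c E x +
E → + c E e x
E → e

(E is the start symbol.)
E → + c E E'
E' → + +
E' → x +
E' → e x
E → e

Left-factoring transforms A → αβ₁ | αβ₂ into A → αA' and A' → β₁ | β₂
(α is the longest common prefix among the alternatives). Repeat until
no nonterminal has two alternatives with a common prefix.

Round 1: E has alternatives sharing prefix '+ c E'. Introduce E': E → + c E E'
  Add: E' → + +
  Add: E' → x +
  Add: E' → e x

No remaining common prefixes — done.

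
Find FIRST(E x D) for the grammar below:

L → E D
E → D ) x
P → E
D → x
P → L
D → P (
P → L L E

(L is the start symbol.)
{ 'x' }

FIRST sets of the non-terminals involved (from the grammar, by fixed-point iteration):
  FIRST(E) = { 'x' }

To compute FIRST(E x D), process the symbols left to right:
Symbol E is a non-terminal. Add FIRST(E) \ {ε} = { 'x' }
E is not nullable (ε ∉ FIRST(E)), so stop here.
FIRST(E x D) = { 'x' }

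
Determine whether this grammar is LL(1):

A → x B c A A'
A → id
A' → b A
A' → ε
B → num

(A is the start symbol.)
No. Predict set conflict for A': { 'b' }

A grammar is LL(1) if for each non-terminal N with multiple productions, the predict sets of those productions are pairwise disjoint, where PREDICT(N → α) = (FIRST(α) \ {ε}) ∪ (FOLLOW(N) if α ⇒* ε).

Relevant sets:
  FOLLOW(A') = { $, 'b' }

For A:
  PREDICT(A → x B c A A') = { 'x' }
  PREDICT(A → id) = { 'id' }
For A':
  PREDICT(A' → b A) = { 'b' }
  PREDICT(A' → ε) = { $, 'b' }
B has a single production, so nothing to check there.

Conflict found: Predict set conflict for A': { 'b' }
The grammar is NOT LL(1).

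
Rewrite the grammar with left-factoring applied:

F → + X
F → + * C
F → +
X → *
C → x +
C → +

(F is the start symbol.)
F → + F'
F' → X
F' → * C
F' → ε
X → *
C → x +
C → +

Left-factoring transforms A → αβ₁ | αβ₂ into A → αA' and A' → β₁ | β₂
(α is the longest common prefix among the alternatives). Repeat until
no nonterminal has two alternatives with a common prefix.

Round 1: F has alternatives sharing prefix '+'. Introduce F': F → + F'
  Add: F' → X
  Add: F' → * C
  Add: F' → ε

No remaining common prefixes — done.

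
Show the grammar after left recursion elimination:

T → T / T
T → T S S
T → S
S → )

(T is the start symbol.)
T → S T'
T' → / T T'
T' → S S T'
T' → ε
S → )

T is directly left-recursive. The standard transformation for
  A → A α₁ | ... | A α_m | β₁ | ... | β_n
is
  A  → β₁ A' | ... | β_n A'
  A' → α₁ A' | ... | α_m A' | ε

T → S becomes T → S T'
T → T / T becomes T' → / T T'
T → T S S becomes T' → S S T'
Add T' → ε

Productions for other non-terminals are unchanged:
  S → )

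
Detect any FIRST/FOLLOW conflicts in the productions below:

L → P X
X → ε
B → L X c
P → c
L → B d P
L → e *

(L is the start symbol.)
No FIRST/FOLLOW conflicts.

Nullable non-terminals: X.
X has a nullable alternative but only one production, so nothing to check.

B, L, P have no nullable alternative, so no FIRST/FOLLOW check is needed there.

No FIRST/FOLLOW conflicts found.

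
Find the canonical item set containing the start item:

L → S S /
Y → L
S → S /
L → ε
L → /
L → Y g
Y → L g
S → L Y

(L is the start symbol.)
{ [L → . /], [L → . S S /], [L → . Y g], [L → .], [L' → . L], [S → . L Y], [S → . S /], [Y → . L g], [Y → . L] }

First, augment the grammar with L' → L
I₀ = CLOSURE({ [L' → . L] }):
  [L' → . L] has the dot before L: add [L → . S S /], [L → .], [L → . /], [L → . Y g]
  [L → . S S /] has the dot before S: add [S → . S /], [S → . L Y]
  [L → . Y g] has the dot before Y: add [Y → . L], [Y → . L g]
No further items can be added.

I₀ = { [L → . /], [L → . S S /], [L → . Y g], [L → .], [L' → . L], [S → . L Y], [S → . S /], [Y → . L g], [Y → . L] }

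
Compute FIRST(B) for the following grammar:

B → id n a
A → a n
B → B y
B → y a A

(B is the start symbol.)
From B → id n a:
  - id is a terminal: add 'id' and stop
From B → B y:
  - B is the symbol being defined: contributes nothing new
    B is not nullable, so stop
From B → y a A:
  - y is a terminal: add 'y' and stop

Collecting: FIRST(B) = { 'id', 'y' }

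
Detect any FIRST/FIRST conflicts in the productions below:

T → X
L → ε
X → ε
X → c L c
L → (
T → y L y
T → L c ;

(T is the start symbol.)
A FIRST/FIRST conflict occurs when two productions N → α and N → β for the same non-terminal have FIRST(α) ∩ FIRST(β) ≠ ∅ (with ε ∈ FIRST of a nullable right-hand side, so two nullable alternatives also conflict).

FIRST sets of the non-terminals at (or reachable through a nullable prefix from) the front of some alternative:
  FIRST(X) = { 'c', ε }
  FIRST(L) = { '(', ε }

Productions for T:
  T → X: FIRST = { 'c', ε }
  T → y L y: FIRST = { 'y' }
  T → L c ;: FIRST = { '(', 'c' }
Productions for L:
  L → ε: FIRST = { ε }
  L → (: FIRST = { '(' }
Productions for X:
  X → ε: FIRST = { ε }
  X → c L c: FIRST = { 'c' }

Conflict for T: T → X and T → L c ;
  Overlap: { 'c' }

Answer: Yes. T → X / T → L c ';' on { 'c' }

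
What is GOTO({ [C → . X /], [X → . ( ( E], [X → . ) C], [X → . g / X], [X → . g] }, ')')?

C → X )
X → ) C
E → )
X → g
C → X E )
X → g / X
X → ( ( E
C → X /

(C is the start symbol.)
GOTO(I, ')') = CLOSURE({ [A → αX.β] : [A → α.Xβ] ∈ I, X = ')' })

Items with dot before ')', with the dot advanced:
  [X → . ) C] → [X → ) . C]
Closure of the advanced items:
  [X → ) . C] has the dot before C: add [C → . X )], [C → . X E )], [C → . X /]
  [C → . X )] has the dot before X: add [X → . ) C], [X → . g], [X → . g / X], [X → . ( ( E]

GOTO = { [C → . X )], [C → . X /], [C → . X E )], [X → ) . C], [X → . ( ( E], [X → . ) C], [X → . g / X], [X → . g] }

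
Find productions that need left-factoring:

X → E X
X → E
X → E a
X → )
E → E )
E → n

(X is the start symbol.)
Left-factoring is needed when two productions for the same non-terminal
share a common prefix on the right-hand side.

Productions for X:
  X → E X
  X → E
  X → E a
  X → )
Productions for E:
  E → E )
  E → n

Found common prefix 'E' in productions for X

Answer: Yes, X has productions with common prefix 'E'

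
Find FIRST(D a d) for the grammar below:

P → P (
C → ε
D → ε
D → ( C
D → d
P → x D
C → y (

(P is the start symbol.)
FIRST sets of the non-terminals involved (from the grammar, by fixed-point iteration):
  FIRST(D) = { '(', 'd', ε }

To compute FIRST(D a d), process the symbols left to right:
Symbol D is a non-terminal. Add FIRST(D) \ {ε} = { '(', 'd' }
D is nullable (ε ∈ FIRST(D)), continue to the next symbol.
Symbol a is a terminal. Add 'a' and stop.
FIRST(D a d) = { '(', 'a', 'd' }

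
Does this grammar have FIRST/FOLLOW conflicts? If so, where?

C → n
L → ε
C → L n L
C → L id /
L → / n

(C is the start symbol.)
No FIRST/FOLLOW conflicts.

A FIRST/FOLLOW conflict occurs when a non-terminal N has a nullable alternative N → β (β ⇒* ε) and another alternative N → α with FIRST(α) ∩ FOLLOW(N) ≠ ∅: on such a lookahead the parser cannot decide between expanding α and letting N vanish via β.

Nullable non-terminals: L.

L: nullable alternative(s) L → ε; FOLLOW(L) = { $, 'id', 'n' }
  L → ε: FIRST \ {ε} = { } — this is the only nullable alternative, skip
  L → / n: FIRST \ {ε} = { '/' } — disjoint from FOLLOW(L)

C has no nullable alternative, so no FIRST/FOLLOW check is needed there.

No FIRST/FOLLOW conflicts found.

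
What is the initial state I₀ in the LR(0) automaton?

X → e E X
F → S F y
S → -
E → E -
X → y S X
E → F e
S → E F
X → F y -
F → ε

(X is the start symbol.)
{ [E → . E -], [E → . F e], [F → . S F y], [F → .], [S → . -], [S → . E F], [X → . F y -], [X → . e E X], [X → . y S X], [X' → . X] }

First, augment the grammar with X' → X
I₀ = CLOSURE({ [X' → . X] }):
  [X' → . X] has the dot before X: add [X → . e E X], [X → . y S X], [X → . F y -]
  [X → . F y -] has the dot before F: add [F → . S F y], [F → .]
  [F → . S F y] has the dot before S: add [S → . -], [S → . E F]
  [S → . E F] has the dot before E: add [E → . E -], [E → . F e]
No further items can be added.

I₀ = { [E → . E -], [E → . F e], [F → . S F y], [F → .], [S → . -], [S → . E F], [X → . F y -], [X → . e E X], [X → . y S X], [X' → . X] }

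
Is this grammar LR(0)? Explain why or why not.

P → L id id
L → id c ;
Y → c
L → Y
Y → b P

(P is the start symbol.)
A grammar is LR(0) if no state in the canonical LR(0) collection has:
  - both a shift item (dot before a terminal) and a complete item (shift-reduce conflict), or
  - two or more complete items (reduce-reduce conflict; the accept item [P' → P .] counts as a complete item here).

Augment with P' → P and build the canonical LR(0) collection (I0 = CLOSURE({[P' → . P]}), then GOTO on every symbol after a dot until no new states appear). It has 12 states:
  I0: { [L → . Y], [L → . id c ;], [P → . L id id], [P' → . P], [Y → . b P], [Y → . c] }  — shift
  I1: { [P → L . id id] }  — shift
  I2: { [P' → P .] }  — accept
  I3: { [L → Y .] }  — reduce
  I4: { [L → . Y], [L → . id c ;], [P → . L id id], [Y → . b P], [Y → . c], [Y → b . P] }  — shift
  I5: { [Y → c .] }  — reduce
  I6: { [L → id . c ;] }  — shift
  I7: { [L → id c . ;] }  — shift
  I8: { [L → id c ; .] }  — reduce
  I9: { [Y → b P .] }  — reduce
  I10: { [P → L id . id] }  — shift
  I11: { [P → L id id .] }  — reduce

Every state is either a pure shift/goto state or contains exactly one complete item and nothing to shift — no conflicts. The grammar is LR(0).

Answer: Yes, the grammar is LR(0)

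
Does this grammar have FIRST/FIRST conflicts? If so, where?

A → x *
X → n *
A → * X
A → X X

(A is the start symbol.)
No FIRST/FIRST conflicts.

A FIRST/FIRST conflict occurs when two productions N → α and N → β for the same non-terminal have FIRST(α) ∩ FIRST(β) ≠ ∅ (with ε ∈ FIRST of a nullable right-hand side, so two nullable alternatives also conflict).

FIRST sets of the non-terminals at (or reachable through a nullable prefix from) the front of some alternative:
  FIRST(X) = { 'n' }

Productions for A:
  A → x *: FIRST = { 'x' }
  A → * X: FIRST = { '*' }
  A → X X: FIRST = { 'n' }
X has only one production, so no FIRST/FIRST conflict is possible there.

All alternatives of each non-terminal have pairwise disjoint FIRST sets.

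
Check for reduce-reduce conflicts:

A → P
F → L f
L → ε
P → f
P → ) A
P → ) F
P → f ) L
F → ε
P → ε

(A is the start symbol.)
Augment with A' → A and build the canonical LR(0) collection (I0 = CLOSURE({[A' → . A]}), then GOTO on every symbol after a dot until no new states appear). It has 11 states:
  I0: { [A → . P], [A' → . A], [P → . ) A], [P → . ) F], [P → . f ) L], [P → . f], [P → .] }  — shift, reduce
  I1: { [A → . P], [F → . L f], [F → .], [L → .], [P → ) . A], [P → ) . F], [P → . ) A], [P → . ) F], [P → . f ) L], [P → . f], [P → .] }  — shift, 3 reduces
  I2: { [A' → A .] }  — accept
  I3: { [A → P .] }  — reduce
  I4: { [P → f . ) L], [P → f .] }  — shift, reduce
  I5: { [L → .], [P → f ) . L] }  — reduce
  I6: { [P → f ) L .] }  — reduce
  I7: { [P → ) A .] }  — reduce
  I8: { [P → ) F .] }  — reduce
  I9: { [F → L . f] }  — shift
  I10: { [F → L f .] }  — reduce

I1 contains complete items [F → .], [L → .], [P → .] — reduce-reduce conflict.

Answer: Yes — I1: [F → .] vs [L → .]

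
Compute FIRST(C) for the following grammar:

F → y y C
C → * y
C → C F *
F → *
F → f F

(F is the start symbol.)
To compute FIRST(C), examine every production with C on the left-hand side, reading each right-hand side left to right until a non-nullable symbol is reached.

From C → * y:
  - '*' is a terminal: add '*' and stop
From C → C F *:
  - C is the symbol being defined: contributes nothing new
    C is not nullable, so stop

Collecting: FIRST(C) = { '*' }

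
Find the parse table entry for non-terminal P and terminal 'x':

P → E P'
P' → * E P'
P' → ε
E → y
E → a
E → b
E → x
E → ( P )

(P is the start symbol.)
To find M[P, 'x'], we find productions for P where 'x' is in the predict set (PREDICT(N → α) = (FIRST(α) \ {ε}) ∪ (FOLLOW(N) if α ⇒* ε)).

Relevant sets:
  FIRST(E) = { '(', 'a', 'b', 'x', 'y' }

P → E P': PREDICT = { '(', 'a', 'b', 'x', 'y' }
  'x' is in predict set, so this production goes in M[P, 'x']

M[P, 'x'] = P → E P'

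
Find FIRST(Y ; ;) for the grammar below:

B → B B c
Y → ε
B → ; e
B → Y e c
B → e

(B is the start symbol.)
{ ';' }

FIRST sets of the non-terminals involved (from the grammar, by fixed-point iteration):
  FIRST(Y) = { ε }

To compute FIRST(Y ; ;), process the symbols left to right:
Symbol Y is a non-terminal. Add FIRST(Y) \ {ε} = { }
Y is nullable (ε ∈ FIRST(Y)), continue to the next symbol.
Symbol ; is a terminal. Add ';' and stop.
FIRST(Y ; ;) = { ';' }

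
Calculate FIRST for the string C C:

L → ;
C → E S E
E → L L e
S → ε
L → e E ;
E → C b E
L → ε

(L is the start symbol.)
{ ';', 'e' }

FIRST sets of the non-terminals involved (from the grammar, by fixed-point iteration):
  FIRST(C) = { ';', 'e' }

To compute FIRST(C C), process the symbols left to right:
Symbol C is a non-terminal. Add FIRST(C) \ {ε} = { ';', 'e' }
C is not nullable (ε ∉ FIRST(C)), so stop here.
FIRST(C C) = { ';', 'e' }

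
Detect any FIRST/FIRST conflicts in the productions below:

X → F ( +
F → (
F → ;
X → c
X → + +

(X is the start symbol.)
A FIRST/FIRST conflict occurs when two productions N → α and N → β for the same non-terminal have FIRST(α) ∩ FIRST(β) ≠ ∅ (with ε ∈ FIRST of a nullable right-hand side, so two nullable alternatives also conflict).

FIRST sets of the non-terminals at (or reachable through a nullable prefix from) the front of some alternative:
  FIRST(F) = { '(', ';' }

Productions for X:
  X → F ( +: FIRST = { '(', ';' }
  X → c: FIRST = { 'c' }
  X → + +: FIRST = { '+' }
Productions for F:
  F → (: FIRST = { '(' }
  F → ;: FIRST = { ';' }

All alternatives of each non-terminal have pairwise disjoint FIRST sets.

Answer: No FIRST/FIRST conflicts.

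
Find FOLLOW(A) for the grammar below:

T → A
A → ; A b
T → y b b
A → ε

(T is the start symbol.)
{ $, 'b' }

To compute FOLLOW(A), find every occurrence of A on a right-hand side N → α A β: add FIRST(β) \ {ε}, and if β is empty or nullable also add FOLLOW(N). Iterate to a fixed point.

In T → A: A is at the end, add FOLLOW(T)
In A → ; A b: A is followed by b, add FIRST(b) \ {ε} = { 'b' }

The FOLLOW sets referred to above (computed the same way, to a fixed point):
  FOLLOW(T) = { $ }

Taking the union: FOLLOW(A) = { $, 'b' }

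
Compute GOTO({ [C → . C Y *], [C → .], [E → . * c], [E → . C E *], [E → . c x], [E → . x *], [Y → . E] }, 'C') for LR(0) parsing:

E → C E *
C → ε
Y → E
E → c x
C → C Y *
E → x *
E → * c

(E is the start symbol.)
GOTO(I, 'C') = CLOSURE({ [A → αX.β] : [A → α.Xβ] ∈ I, X = 'C' })

Items with dot before 'C', with the dot advanced:
  [C → . C Y *] → [C → C . Y *]
  [E → . C E *] → [E → C . E *]
Closure of the advanced items:
  [C → C . Y *] has the dot before Y: add [Y → . E]
  [E → C . E *] has the dot before E: add [E → . C E *], [E → . c x], [E → . x *], [E → . * c]
  [E → . C E *] has the dot before C: add [C → .], [C → . C Y *]

GOTO = { [C → . C Y *], [C → .], [C → C . Y *], [E → . * c], [E → . C E *], [E → . c x], [E → . x *], [E → C . E *], [Y → . E] }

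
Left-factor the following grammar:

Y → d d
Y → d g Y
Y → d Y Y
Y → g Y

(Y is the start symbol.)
Left-factoring transforms A → αβ₁ | αβ₂ into A → αA' and A' → β₁ | β₂
(α is the longest common prefix among the alternatives). Repeat until
no nonterminal has two alternatives with a common prefix.

Round 1: Y has alternatives sharing prefix 'd'. Introduce Y': Y → d Y'
  Add: Y' → d
  Add: Y' → g Y
  Add: Y' → Y Y

No remaining common prefixes — done.

Resulting grammar:
Y → d Y'
Y' → d
Y' → g Y
Y' → Y Y
Y → g Y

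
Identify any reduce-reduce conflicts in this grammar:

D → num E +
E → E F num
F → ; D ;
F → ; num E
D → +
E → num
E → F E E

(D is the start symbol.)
Augment with D' → D and build the canonical LR(0) collection (I0 = CLOSURE({[D' → . D]}), then GOTO on every symbol after a dot until no new states appear). It has 19 states:
  I0: { [D → . +], [D → . num E +], [D' → . D] }  — shift
  I1: { [D → + .] }  — reduce
  I2: { [D' → D .] }  — accept
  I3: { [D → num . E +], [E → . E F num], [E → . F E E], [E → . num], [F → . ; D ;], [F → . ; num E] }  — shift
  I4: { [D → . +], [D → . num E +], [F → ; . D ;], [F → ; . num E] }  — shift
  I5: { [D → num E . +], [E → E . F num], [F → . ; D ;], [F → . ; num E] }  — shift
  I6: { [E → . E F num], [E → . F E E], [E → . num], [E → F . E E], [F → . ; D ;], [F → . ; num E] }  — shift
  I7: { [E → num .] }  — reduce
  I8: { [E → . E F num], [E → . F E E], [E → . num], [E → E . F num], [E → F E . E], [F → . ; D ;], [F → . ; num E] }  — shift
  I9: { [E → E . F num], [E → F E E .], [F → . ; D ;], [F → . ; num E] }  — shift, reduce
  I10: { [E → . E F num], [E → . F E E], [E → . num], [E → E F . num], [E → F . E E], [F → . ; D ;], [F → . ; num E] }  — shift
  I11: { [E → E F num .], [E → num .] }  — 2 reduces
  I12: { [E → E F . num] }  — shift
  I13: { [E → E F num .] }  — reduce
  I14: { [D → num E + .] }  — reduce
  I15: { [F → ; D . ;] }  — shift
  I16: { [D → num . E +], [E → . E F num], [E → . F E E], [E → . num], [F → . ; D ;], [F → . ; num E], [F → ; num . E] }  — shift
  I17: { [D → num E . +], [E → E . F num], [F → . ; D ;], [F → . ; num E], [F → ; num E .] }  — shift, reduce
  I18: { [F → ; D ; .] }  — reduce

I11 contains complete items [E → E F num .], [E → num .] — reduce-reduce conflict.

Answer: Yes — I11: [E → E F num .] vs [E → num .]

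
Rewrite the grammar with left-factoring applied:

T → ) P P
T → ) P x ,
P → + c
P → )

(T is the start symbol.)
T → ) P T'
T' → P
T' → x ,
P → + c
P → )

Left-factoring transforms A → αβ₁ | αβ₂ into A → αA' and A' → β₁ | β₂
(α is the longest common prefix among the alternatives). Repeat until
no nonterminal has two alternatives with a common prefix.

Round 1: T has alternatives sharing prefix ') P'. Introduce T': T → ) P T'
  Add: T' → P
  Add: T' → x ,

No remaining common prefixes — done.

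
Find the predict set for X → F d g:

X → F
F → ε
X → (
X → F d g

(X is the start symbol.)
{ 'd' }

PREDICT(X → F d g) = (FIRST(RHS) \ {ε}) ∪ (FOLLOW(X) if ε ∈ FIRST(RHS), i.e. RHS ⇒* ε)
FIRST(F) = { ε }
FIRST(F d g) = { 'd' }
ε ∉ FIRST(F d g), so FOLLOW(X) is not added.
PREDICT(X → F d g) = { 'd' }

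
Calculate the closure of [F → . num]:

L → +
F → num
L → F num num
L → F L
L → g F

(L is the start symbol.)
To compute CLOSURE, for each item [A → α.Bβ] where B is a non-terminal, add [B → .γ] for all productions B → γ; repeat for the newly added items until nothing changes.

Start with: [F → . num]
The dot precedes the terminal num, so nothing is added.

CLOSURE = { [F → . num] }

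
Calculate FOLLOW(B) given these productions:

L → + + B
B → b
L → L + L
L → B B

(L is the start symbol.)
To compute FOLLOW(B), find every occurrence of B on a right-hand side N → α B β: add FIRST(β) \ {ε}, and if β is empty or nullable also add FOLLOW(N). Iterate to a fixed point.

In L → + + B: B is at the end, add FOLLOW(L)
In L → B B: B is followed by B, add FIRST(B) \ {ε} = { 'b' }
In L → B B: B is at the end, add FOLLOW(L)

The FOLLOW sets referred to above (computed the same way, to a fixed point):
  FOLLOW(L) = { $, '+' }

Taking the union: FOLLOW(B) = { $, '+', 'b' }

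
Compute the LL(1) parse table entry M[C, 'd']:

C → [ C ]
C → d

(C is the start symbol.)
C → d

To find M[C, 'd'], we find productions for C where 'd' is in the predict set (PREDICT(N → α) = (FIRST(α) \ {ε}) ∪ (FOLLOW(N) if α ⇒* ε)).

C → [ C ]: PREDICT = { '[' }
C → d: PREDICT = { 'd' }
  'd' is in predict set, so this production goes in M[C, 'd']

M[C, 'd'] = C → d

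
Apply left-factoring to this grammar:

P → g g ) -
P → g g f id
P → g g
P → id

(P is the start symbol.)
P → g g P'
P' → ) -
P' → f id
P' → ε
P → id

Left-factoring transforms A → αβ₁ | αβ₂ into A → αA' and A' → β₁ | β₂
(α is the longest common prefix among the alternatives). Repeat until
no nonterminal has two alternatives with a common prefix.

Round 1: P has alternatives sharing prefix 'g g'. Introduce P': P → g g P'
  Add: P' → ) -
  Add: P' → f id
  Add: P' → ε

No remaining common prefixes — done.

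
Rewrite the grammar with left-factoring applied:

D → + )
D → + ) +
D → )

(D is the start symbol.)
D → + ) D'
D' → ε
D' → +
D → )

Left-factoring transforms A → αβ₁ | αβ₂ into A → αA' and A' → β₁ | β₂
(α is the longest common prefix among the alternatives). Repeat until
no nonterminal has two alternatives with a common prefix.

Round 1: D has alternatives sharing prefix '+ )'. Introduce D': D → + ) D'
  Add: D' → ε
  Add: D' → +

No remaining common prefixes — done.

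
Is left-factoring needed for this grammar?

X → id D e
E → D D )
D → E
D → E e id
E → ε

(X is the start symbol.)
Yes, D has productions with common prefix 'E'

Left-factoring is needed when two productions for the same non-terminal
share a common prefix on the right-hand side.

Productions for E:
  E → D D )
  E → ε
Productions for D:
  D → E
  D → E e id

Found common prefix 'E' in productions for D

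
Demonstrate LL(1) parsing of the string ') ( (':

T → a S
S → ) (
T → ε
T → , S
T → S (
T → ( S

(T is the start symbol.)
LL(1) parsing maintains a stack (initially the start symbol over $) and the input. At each step: if the stack top is a terminal, match it against the current input token; if it is a non-terminal N, replace it with the RHS of M[N, lookahead] (the unique production whose predict set contains the lookahead).

Stack is shown with the top on the left.

Stack    Input    Action
------------------------
T $      ) ( ( $  output T → S (
S ( $    ) ( ( $  output S → ) (
) ( ( $  ) ( ( $  match ')'
( ( $    ( ( $    match '('
( $      ( $      match '('
$        $        accept

The string is accepted.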